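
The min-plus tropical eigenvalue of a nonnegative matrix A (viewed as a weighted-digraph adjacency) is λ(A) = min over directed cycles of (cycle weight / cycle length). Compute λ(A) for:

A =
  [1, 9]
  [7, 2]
λ(A) = 1

Enumerate directed cycles and compute their means (weight / length). Sample:
  cycle 0 → 0: weight = 1, length = 1, mean = 1/1 ≈ 1.000
  cycle 1 → 1: weight = 2, length = 1, mean = 2/1 ≈ 2.000
  cycle 0 → 1 → 0: weight = 16, length = 2, mean = 16/2 ≈ 8.000
  cycle 1 → 0 → 1: weight = 16, length = 2, mean = 16/2 ≈ 8.000
Minimum mean = 1.000, attained e.g. along the cycle 0 → 0 with weight 1 and length 1. So λ(A) = 1/1 = 1.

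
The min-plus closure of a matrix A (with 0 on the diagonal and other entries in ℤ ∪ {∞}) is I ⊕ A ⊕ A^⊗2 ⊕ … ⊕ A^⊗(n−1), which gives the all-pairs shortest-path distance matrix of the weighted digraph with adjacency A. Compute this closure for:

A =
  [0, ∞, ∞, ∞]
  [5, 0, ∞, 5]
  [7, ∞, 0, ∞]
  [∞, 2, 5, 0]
Closure =
  [0, ∞, ∞, ∞]
  [5, 0, 10, 5]
  [7, ∞, 0, ∞]
  [7, 2, 5, 0]

This is the Floyd-Warshall all-pairs shortest-path computation. For each intermediate vertex k = 0, 1, …, 3, update dist[i][j] ← min(dist[i][j], dist[i][k] + dist[k][j]). The final matrix gives, for each (i, j), the minimum total weight of any directed path from i to j (possibly empty when i = j).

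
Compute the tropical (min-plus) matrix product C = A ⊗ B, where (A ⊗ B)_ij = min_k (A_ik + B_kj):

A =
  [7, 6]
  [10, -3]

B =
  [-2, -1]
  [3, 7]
A ⊗ B =
  [5, 6]
  [0, 4]

Apply the min-plus product entry-by-entry:
  C[0][0] = min over k of (A[0][0] + B[0][0] = 7 + -2 = 5, A[0][1] + B[1][0] = 6 + 3 = 9) = 5 (attained at k = 0)
  C[0][1] = min over k of (A[0][0] + B[0][1] = 7 + -1 = 6, A[0][1] + B[1][1] = 6 + 7 = 13) = 6 (attained at k = 0)
  C[1][0] = min over k of (A[1][0] + B[0][0] = 10 + -2 = 8, A[1][1] + B[1][0] = -3 + 3 = 0) = 0 (attained at k = 1)
  C[1][1] = min over k of (A[1][0] + B[0][1] = 10 + -1 = 9, A[1][1] + B[1][1] = -3 + 7 = 4) = 4 (attained at k = 1)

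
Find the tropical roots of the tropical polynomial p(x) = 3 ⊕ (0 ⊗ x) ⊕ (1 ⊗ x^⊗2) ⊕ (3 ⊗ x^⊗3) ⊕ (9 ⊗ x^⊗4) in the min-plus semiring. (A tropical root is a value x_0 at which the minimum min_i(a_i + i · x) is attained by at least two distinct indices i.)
Roots: {-6, -2, -1, 3}

Each tropical root is a break point of the lower envelope of the lines y = a_i + i · x (there are 5 lines, with slopes 0, 1, ..., 4). Only the lines that attain the minimum somewhere contribute to roots; other lines are dominated. Here the surviving (envelope) indices are i = 4, i = 3, i = 2, i = 1, i = 0.
Intersections between consecutive envelope lines give the roots: for adjacent envelope indices i < j the intersection is x = (a_i − a_j) / (j − i). Reading off the sorted break points: {-6, -2, -1, 3}.
Verification: at each break x_0, at least two indices attain the minimum of min_i(a_i + i · x_0).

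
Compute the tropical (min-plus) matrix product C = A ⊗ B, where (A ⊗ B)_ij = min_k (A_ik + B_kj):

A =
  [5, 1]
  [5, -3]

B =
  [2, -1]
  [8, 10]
A ⊗ B =
  [7, 4]
  [5, 4]

Apply the min-plus product entry-by-entry:
  C[0][0] = min over k of (A[0][0] + B[0][0] = 5 + 2 = 7, A[0][1] + B[1][0] = 1 + 8 = 9) = 7 (attained at k = 0)
  C[0][1] = min over k of (A[0][0] + B[0][1] = 5 + -1 = 4, A[0][1] + B[1][1] = 1 + 10 = 11) = 4 (attained at k = 0)
  C[1][0] = min over k of (A[1][0] + B[0][0] = 5 + 2 = 7, A[1][1] + B[1][0] = -3 + 8 = 5) = 5 (attained at k = 1)
  C[1][1] = min over k of (A[1][0] + B[0][1] = 5 + -1 = 4, A[1][1] + B[1][1] = -3 + 10 = 7) = 4 (attained at k = 0)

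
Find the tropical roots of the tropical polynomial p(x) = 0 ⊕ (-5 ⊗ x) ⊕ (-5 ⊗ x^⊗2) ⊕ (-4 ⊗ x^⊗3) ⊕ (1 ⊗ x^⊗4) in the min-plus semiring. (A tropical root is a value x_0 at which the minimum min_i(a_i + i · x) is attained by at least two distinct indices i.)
Roots: {-5, -1, 0, 5}

Each tropical root is a break point of the lower envelope of the lines y = a_i + i · x (there are 5 lines, with slopes 0, 1, ..., 4). Only the lines that attain the minimum somewhere contribute to roots; other lines are dominated. Here the surviving (envelope) indices are i = 4, i = 3, i = 2, i = 1, i = 0.
Intersections between consecutive envelope lines give the roots: for adjacent envelope indices i < j the intersection is x = (a_i − a_j) / (j − i). Reading off the sorted break points: {-5, -1, 0, 5}.
Verification: at each break x_0, at least two indices attain the minimum of min_i(a_i + i · x_0).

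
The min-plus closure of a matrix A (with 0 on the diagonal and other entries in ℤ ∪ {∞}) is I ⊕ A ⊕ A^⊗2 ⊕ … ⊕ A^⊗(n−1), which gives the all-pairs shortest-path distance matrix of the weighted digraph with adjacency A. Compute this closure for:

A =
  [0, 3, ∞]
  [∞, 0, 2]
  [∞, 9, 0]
Closure =
  [0, 3, 5]
  [∞, 0, 2]
  [∞, 9, 0]

This is the Floyd-Warshall all-pairs shortest-path computation. For each intermediate vertex k = 0, 1, …, 2, update dist[i][j] ← min(dist[i][j], dist[i][k] + dist[k][j]). The final matrix gives, for each (i, j), the minimum total weight of any directed path from i to j (possibly empty when i = j).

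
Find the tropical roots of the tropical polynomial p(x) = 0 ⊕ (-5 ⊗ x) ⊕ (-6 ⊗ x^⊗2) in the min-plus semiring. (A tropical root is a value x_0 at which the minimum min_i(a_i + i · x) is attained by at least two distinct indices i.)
Roots: {1, 5}

Each tropical root is a break point of the lower envelope of the lines y = a_i + i · x (there are 3 lines, with slopes 0, 1, ..., 2). Only the lines that attain the minimum somewhere contribute to roots; other lines are dominated. Here the surviving (envelope) indices are i = 2, i = 1, i = 0.
Intersections between consecutive envelope lines give the roots: for adjacent envelope indices i < j the intersection is x = (a_i − a_j) / (j − i). Reading off the sorted break points: {1, 5}.
Verification: at each break x_0, at least two indices attain the minimum of min_i(a_i + i · x_0).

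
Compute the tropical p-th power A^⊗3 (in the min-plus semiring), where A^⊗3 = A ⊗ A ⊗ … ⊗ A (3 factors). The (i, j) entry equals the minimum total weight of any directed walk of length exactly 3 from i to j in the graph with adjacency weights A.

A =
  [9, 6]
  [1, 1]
A^⊗3 =
  [8, 8]
  [3, 3]

Each entry (A^⊗3)_ij equals the minimum over all length-3 walks i = v_0 → v_1 → … → v_3 = j of Σ_t A[v_t][v_{t+1}]. For example, for (i, j) = (0, 1) we minimise over 4 possible intermediate vertex sequences; the minimum is 8, attained along the walk 0 → 1 → 1 → 1.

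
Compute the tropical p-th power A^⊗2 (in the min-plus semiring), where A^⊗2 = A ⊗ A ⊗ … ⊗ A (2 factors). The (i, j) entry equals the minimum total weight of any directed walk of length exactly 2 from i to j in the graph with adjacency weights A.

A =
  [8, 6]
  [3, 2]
A^⊗2 =
  [9, 8]
  [5, 4]

Each entry (A^⊗2)_ij equals the minimum over all length-2 walks i = v_0 → v_1 → … → v_2 = j of Σ_t A[v_t][v_{t+1}]. For example, for (i, j) = (0, 1) we minimise over 2 possible intermediate vertex sequences; the minimum is 8, attained along the walk 0 → 1 → 1.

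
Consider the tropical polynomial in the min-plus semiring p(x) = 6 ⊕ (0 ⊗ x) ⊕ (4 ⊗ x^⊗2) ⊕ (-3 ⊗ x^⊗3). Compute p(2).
p(2) = 2

A tropical monomial a ⊗ x^⊗i evaluates to a + i · x. Evaluating each term at x = 2:
  Term 0 contributes 6 + 0 · 2 = 6
  Term 1 contributes 0 + 1 · 2 = 2
  Term 2 contributes 4 + 2 · 2 = 8
  Term 3 contributes -3 + 3 · 2 = 3
p(2) = ⊕ of these = min[6, 2, 8, 3] = 2.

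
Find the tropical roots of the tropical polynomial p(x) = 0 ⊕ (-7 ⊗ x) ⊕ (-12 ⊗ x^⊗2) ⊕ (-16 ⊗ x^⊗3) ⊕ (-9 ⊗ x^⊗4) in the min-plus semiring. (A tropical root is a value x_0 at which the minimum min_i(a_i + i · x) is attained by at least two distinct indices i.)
Roots: {-7, 4, 5, 7}

Each tropical root is a break point of the lower envelope of the lines y = a_i + i · x (there are 5 lines, with slopes 0, 1, ..., 4). Only the lines that attain the minimum somewhere contribute to roots; other lines are dominated. Here the surviving (envelope) indices are i = 4, i = 3, i = 2, i = 1, i = 0.
Intersections between consecutive envelope lines give the roots: for adjacent envelope indices i < j the intersection is x = (a_i − a_j) / (j − i). Reading off the sorted break points: {-7, 4, 5, 7}.
Verification: at each break x_0, at least two indices attain the minimum of min_i(a_i + i · x_0).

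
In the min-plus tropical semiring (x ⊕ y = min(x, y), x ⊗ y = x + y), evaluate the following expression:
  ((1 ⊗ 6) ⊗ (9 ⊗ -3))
((1 ⊗ 6) ⊗ (9 ⊗ -3)) = 13

Expand innermost to outermost. Recall ⊕ takes the minimum of its arguments and ⊗ takes their sum. Working out the expression ((1 ⊗ 6) ⊗ (9 ⊗ -3)) gives 13.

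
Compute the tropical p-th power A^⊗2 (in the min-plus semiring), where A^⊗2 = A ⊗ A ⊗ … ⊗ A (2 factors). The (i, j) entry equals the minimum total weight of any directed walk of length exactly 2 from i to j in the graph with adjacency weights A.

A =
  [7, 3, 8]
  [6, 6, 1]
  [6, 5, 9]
A^⊗2 =
  [9, 9, 4]
  [7, 6, 7]
  [11, 9, 6]

Each entry (A^⊗2)_ij equals the minimum over all length-2 walks i = v_0 → v_1 → … → v_2 = j of Σ_t A[v_t][v_{t+1}]. For example, for (i, j) = (0, 2) we minimise over 3 possible intermediate vertex sequences; the minimum is 4, attained along the walk 0 → 1 → 2.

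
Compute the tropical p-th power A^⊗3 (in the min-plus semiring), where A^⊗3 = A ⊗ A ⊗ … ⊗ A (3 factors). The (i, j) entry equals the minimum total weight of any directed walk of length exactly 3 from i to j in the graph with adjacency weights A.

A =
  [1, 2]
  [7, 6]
A^⊗3 =
  [3, 4]
  [9, 10]

Each entry (A^⊗3)_ij equals the minimum over all length-3 walks i = v_0 → v_1 → … → v_3 = j of Σ_t A[v_t][v_{t+1}]. For example, for (i, j) = (0, 1) we minimise over 4 possible intermediate vertex sequences; the minimum is 4, attained along the walk 0 → 0 → 0 → 1.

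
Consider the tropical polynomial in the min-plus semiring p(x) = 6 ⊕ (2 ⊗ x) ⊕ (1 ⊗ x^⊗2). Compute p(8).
p(8) = 6

A tropical monomial a ⊗ x^⊗i evaluates to a + i · x. Evaluating each term at x = 8:
  Term 0 contributes 6 + 0 · 8 = 6
  Term 1 contributes 2 + 1 · 8 = 10
  Term 2 contributes 1 + 2 · 8 = 17
p(8) = ⊕ of these = min[6, 10, 17] = 6.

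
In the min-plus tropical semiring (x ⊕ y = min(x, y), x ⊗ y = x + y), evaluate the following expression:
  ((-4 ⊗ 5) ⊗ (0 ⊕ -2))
((-4 ⊗ 5) ⊗ (0 ⊕ -2)) = -1

Expand innermost to outermost. Recall ⊕ takes the minimum of its arguments and ⊗ takes their sum. Working out the expression ((-4 ⊗ 5) ⊗ (0 ⊕ -2)) gives -1.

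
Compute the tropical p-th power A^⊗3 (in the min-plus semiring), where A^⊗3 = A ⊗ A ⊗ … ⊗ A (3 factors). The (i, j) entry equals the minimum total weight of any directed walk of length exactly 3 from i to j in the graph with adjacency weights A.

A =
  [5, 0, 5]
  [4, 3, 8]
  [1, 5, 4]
A^⊗3 =
  [7, 4, 9]
  [8, 7, 12]
  [5, 4, 9]

Each entry (A^⊗3)_ij equals the minimum over all length-3 walks i = v_0 → v_1 → … → v_3 = j of Σ_t A[v_t][v_{t+1}]. For example, for (i, j) = (0, 2) we minimise over 9 possible intermediate vertex sequences; the minimum is 9, attained along the walk 0 → 1 → 0 → 2.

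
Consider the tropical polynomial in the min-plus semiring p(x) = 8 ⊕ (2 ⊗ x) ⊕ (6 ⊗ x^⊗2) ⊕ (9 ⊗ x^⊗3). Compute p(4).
p(4) = 6

A tropical monomial a ⊗ x^⊗i evaluates to a + i · x. Evaluating each term at x = 4:
  Term 0 contributes 8 + 0 · 4 = 8
  Term 1 contributes 2 + 1 · 4 = 6
  Term 2 contributes 6 + 2 · 4 = 14
  Term 3 contributes 9 + 3 · 4 = 21
p(4) = ⊕ of these = min[8, 6, 14, 21] = 6.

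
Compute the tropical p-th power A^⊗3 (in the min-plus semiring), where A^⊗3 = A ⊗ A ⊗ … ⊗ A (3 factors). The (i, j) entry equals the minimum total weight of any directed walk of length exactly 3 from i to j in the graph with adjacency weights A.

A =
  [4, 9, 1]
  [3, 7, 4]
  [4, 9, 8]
A^⊗3 =
  [9, 14, 6]
  [8, 13, 8]
  [9, 14, 9]

Each entry (A^⊗3)_ij equals the minimum over all length-3 walks i = v_0 → v_1 → … → v_3 = j of Σ_t A[v_t][v_{t+1}]. For example, for (i, j) = (0, 2) we minimise over 9 possible intermediate vertex sequences; the minimum is 6, attained along the walk 0 → 2 → 0 → 2.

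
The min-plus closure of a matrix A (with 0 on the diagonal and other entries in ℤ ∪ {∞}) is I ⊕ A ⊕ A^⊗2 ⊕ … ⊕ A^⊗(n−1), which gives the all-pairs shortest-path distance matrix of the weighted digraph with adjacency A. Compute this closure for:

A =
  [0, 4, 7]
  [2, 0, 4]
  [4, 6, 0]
Closure =
  [0, 4, 7]
  [2, 0, 4]
  [4, 6, 0]

This is the Floyd-Warshall all-pairs shortest-path computation. For each intermediate vertex k = 0, 1, …, 2, update dist[i][j] ← min(dist[i][j], dist[i][k] + dist[k][j]). The final matrix gives, for each (i, j), the minimum total weight of any directed path from i to j (possibly empty when i = j).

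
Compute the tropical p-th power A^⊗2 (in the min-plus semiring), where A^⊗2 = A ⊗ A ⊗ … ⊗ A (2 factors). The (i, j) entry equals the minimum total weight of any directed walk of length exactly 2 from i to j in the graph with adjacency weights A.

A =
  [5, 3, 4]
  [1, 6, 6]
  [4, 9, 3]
A^⊗2 =
  [4, 8, 7]
  [6, 4, 5]
  [7, 7, 6]

Each entry (A^⊗2)_ij equals the minimum over all length-2 walks i = v_0 → v_1 → … → v_2 = j of Σ_t A[v_t][v_{t+1}]. For example, for (i, j) = (0, 2) we minimise over 3 possible intermediate vertex sequences; the minimum is 7, attained along the walk 0 → 2 → 2.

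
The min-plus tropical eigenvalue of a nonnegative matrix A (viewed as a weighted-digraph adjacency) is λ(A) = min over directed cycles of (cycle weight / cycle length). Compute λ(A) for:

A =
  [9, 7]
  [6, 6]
λ(A) = 6

Enumerate directed cycles and compute their means (weight / length). Sample:
  cycle 0 → 0: weight = 9, length = 1, mean = 9/1 ≈ 9.000
  cycle 1 → 1: weight = 6, length = 1, mean = 6/1 ≈ 6.000
  cycle 0 → 1 → 0: weight = 13, length = 2, mean = 13/2 ≈ 6.500
  cycle 1 → 0 → 1: weight = 13, length = 2, mean = 13/2 ≈ 6.500
Minimum mean = 6.000, attained e.g. along the cycle 1 → 1 with weight 6 and length 1. So λ(A) = 6/1 = 6.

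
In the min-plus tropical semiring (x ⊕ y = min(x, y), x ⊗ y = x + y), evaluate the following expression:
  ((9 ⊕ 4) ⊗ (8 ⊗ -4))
((9 ⊕ 4) ⊗ (8 ⊗ -4)) = 8

Expand innermost to outermost. Recall ⊕ takes the minimum of its arguments and ⊗ takes their sum. Working out the expression ((9 ⊕ 4) ⊗ (8 ⊗ -4)) gives 8.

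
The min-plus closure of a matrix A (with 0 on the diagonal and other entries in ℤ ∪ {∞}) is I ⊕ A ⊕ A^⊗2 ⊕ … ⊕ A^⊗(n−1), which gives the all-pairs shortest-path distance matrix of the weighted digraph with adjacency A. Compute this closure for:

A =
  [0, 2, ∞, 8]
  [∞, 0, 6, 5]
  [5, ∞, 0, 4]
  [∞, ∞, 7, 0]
Closure =
  [0, 2, 8, 7]
  [11, 0, 6, 5]
  [5, 7, 0, 4]
  [12, 14, 7, 0]

This is the Floyd-Warshall all-pairs shortest-path computation. For each intermediate vertex k = 0, 1, …, 3, update dist[i][j] ← min(dist[i][j], dist[i][k] + dist[k][j]). The final matrix gives, for each (i, j), the minimum total weight of any directed path from i to j (possibly empty when i = j).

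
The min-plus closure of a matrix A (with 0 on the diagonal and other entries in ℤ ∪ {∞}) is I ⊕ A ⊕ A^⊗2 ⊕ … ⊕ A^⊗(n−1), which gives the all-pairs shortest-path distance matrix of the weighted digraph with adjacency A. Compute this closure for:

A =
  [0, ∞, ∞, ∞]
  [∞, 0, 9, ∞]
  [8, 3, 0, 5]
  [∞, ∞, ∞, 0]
Closure =
  [0, ∞, ∞, ∞]
  [17, 0, 9, 14]
  [8, 3, 0, 5]
  [∞, ∞, ∞, 0]

This is the Floyd-Warshall all-pairs shortest-path computation. For each intermediate vertex k = 0, 1, …, 3, update dist[i][j] ← min(dist[i][j], dist[i][k] + dist[k][j]). The final matrix gives, for each (i, j), the minimum total weight of any directed path from i to j (possibly empty when i = j).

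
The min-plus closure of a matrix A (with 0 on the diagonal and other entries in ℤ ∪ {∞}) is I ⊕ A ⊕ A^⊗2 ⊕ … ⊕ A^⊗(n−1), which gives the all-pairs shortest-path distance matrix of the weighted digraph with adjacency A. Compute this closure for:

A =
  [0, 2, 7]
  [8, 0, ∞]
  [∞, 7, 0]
Closure =
  [0, 2, 7]
  [8, 0, 15]
  [15, 7, 0]

This is the Floyd-Warshall all-pairs shortest-path computation. For each intermediate vertex k = 0, 1, …, 2, update dist[i][j] ← min(dist[i][j], dist[i][k] + dist[k][j]). The final matrix gives, for each (i, j), the minimum total weight of any directed path from i to j (possibly empty when i = j).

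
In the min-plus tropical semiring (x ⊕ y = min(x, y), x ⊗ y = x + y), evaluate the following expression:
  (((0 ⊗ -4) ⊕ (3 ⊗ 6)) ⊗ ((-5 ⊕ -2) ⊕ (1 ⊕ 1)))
(((0 ⊗ -4) ⊕ (3 ⊗ 6)) ⊗ ((-5 ⊕ -2) ⊕ (1 ⊕ 1))) = -9

Expand innermost to outermost. Recall ⊕ takes the minimum of its arguments and ⊗ takes their sum. Working out the expression (((0 ⊗ -4) ⊕ (3 ⊗ 6)) ⊗ ((-5 ⊕ -2) ⊕ (1 ⊕ 1))) gives -9.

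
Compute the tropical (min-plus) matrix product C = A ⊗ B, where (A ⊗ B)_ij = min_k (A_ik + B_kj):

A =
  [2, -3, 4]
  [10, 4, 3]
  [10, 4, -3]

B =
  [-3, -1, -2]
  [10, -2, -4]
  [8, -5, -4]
A ⊗ B =
  [-1, -5, -7]
  [7, -2, -1]
  [5, -8, -7]

Apply the min-plus product entry-by-entry:
  C[0][0] = min over k of (A[0][0] + B[0][0] = 2 + -3 = -1, A[0][1] + B[1][0] = -3 + 10 = 7, A[0][2] + B[2][0] = 4 + 8 = 12) = -1 (attained at k = 0)
  C[0][1] = min over k of (A[0][0] + B[0][1] = 2 + -1 = 1, A[0][1] + B[1][1] = -3 + -2 = -5, A[0][2] + B[2][1] = 4 + -5 = -1) = -5 (attained at k = 1)
  C[0][2] = min over k of (A[0][0] + B[0][2] = 2 + -2 = 0, A[0][1] + B[1][2] = -3 + -4 = -7, A[0][2] + B[2][2] = 4 + -4 = 0) = -7 (attained at k = 1)
  C[1][0] = min over k of (A[1][0] + B[0][0] = 10 + -3 = 7, A[1][1] + B[1][0] = 4 + 10 = 14, A[1][2] + B[2][0] = 3 + 8 = 11) = 7 (attained at k = 0)
  C[1][1] = min over k of (A[1][0] + B[0][1] = 10 + -1 = 9, A[1][1] + B[1][1] = 4 + -2 = 2, A[1][2] + B[2][1] = 3 + -5 = -2) = -2 (attained at k = 2)
  C[1][2] = min over k of (A[1][0] + B[0][2] = 10 + -2 = 8, A[1][1] + B[1][2] = 4 + -4 = 0, A[1][2] + B[2][2] = 3 + -4 = -1) = -1 (attained at k = 2)
  C[2][0] = min over k of (A[2][0] + B[0][0] = 10 + -3 = 7, A[2][1] + B[1][0] = 4 + 10 = 14, A[2][2] + B[2][0] = -3 + 8 = 5) = 5 (attained at k = 2)
  C[2][1] = min over k of (A[2][0] + B[0][1] = 10 + -1 = 9, A[2][1] + B[1][1] = 4 + -2 = 2, A[2][2] + B[2][1] = -3 + -5 = -8) = -8 (attained at k = 2)
  C[2][2] = min over k of (A[2][0] + B[0][2] = 10 + -2 = 8, A[2][1] + B[1][2] = 4 + -4 = 0, A[2][2] + B[2][2] = -3 + -4 = -7) = -7 (attained at k = 2)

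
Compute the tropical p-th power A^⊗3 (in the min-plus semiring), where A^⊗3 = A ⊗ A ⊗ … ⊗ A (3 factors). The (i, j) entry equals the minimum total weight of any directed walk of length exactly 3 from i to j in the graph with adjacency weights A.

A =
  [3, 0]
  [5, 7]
A^⊗3 =
  [8, 5]
  [10, 8]

Each entry (A^⊗3)_ij equals the minimum over all length-3 walks i = v_0 → v_1 → … → v_3 = j of Σ_t A[v_t][v_{t+1}]. For example, for (i, j) = (0, 1) we minimise over 4 possible intermediate vertex sequences; the minimum is 5, attained along the walk 0 → 1 → 0 → 1.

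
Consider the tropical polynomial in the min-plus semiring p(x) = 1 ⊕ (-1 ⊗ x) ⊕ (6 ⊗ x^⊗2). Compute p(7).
p(7) = 1

A tropical monomial a ⊗ x^⊗i evaluates to a + i · x. Evaluating each term at x = 7:
  Term 0 contributes 1 + 0 · 7 = 1
  Term 1 contributes -1 + 1 · 7 = 6
  Term 2 contributes 6 + 2 · 7 = 20
p(7) = ⊕ of these = min[1, 6, 20] = 1.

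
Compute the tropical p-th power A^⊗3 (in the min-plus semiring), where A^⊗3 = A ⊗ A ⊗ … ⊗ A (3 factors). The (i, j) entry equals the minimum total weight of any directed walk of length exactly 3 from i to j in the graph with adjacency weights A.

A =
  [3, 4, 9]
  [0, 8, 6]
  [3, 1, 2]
A^⊗3 =
  [7, 8, 12]
  [4, 7, 10]
  [3, 5, 6]

Each entry (A^⊗3)_ij equals the minimum over all length-3 walks i = v_0 → v_1 → … → v_3 = j of Σ_t A[v_t][v_{t+1}]. For example, for (i, j) = (0, 2) we minimise over 9 possible intermediate vertex sequences; the minimum is 12, attained along the walk 0 → 1 → 2 → 2.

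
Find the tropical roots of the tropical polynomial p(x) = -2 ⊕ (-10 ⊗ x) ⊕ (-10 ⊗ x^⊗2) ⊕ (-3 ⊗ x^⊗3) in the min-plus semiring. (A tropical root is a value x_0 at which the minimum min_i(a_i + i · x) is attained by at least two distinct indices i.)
Roots: {-7, 0, 8}

Each tropical root is a break point of the lower envelope of the lines y = a_i + i · x (there are 4 lines, with slopes 0, 1, ..., 3). Only the lines that attain the minimum somewhere contribute to roots; other lines are dominated. Here the surviving (envelope) indices are i = 3, i = 2, i = 1, i = 0.
Intersections between consecutive envelope lines give the roots: for adjacent envelope indices i < j the intersection is x = (a_i − a_j) / (j − i). Reading off the sorted break points: {-7, 0, 8}.
Verification: at each break x_0, at least two indices attain the minimum of min_i(a_i + i · x_0).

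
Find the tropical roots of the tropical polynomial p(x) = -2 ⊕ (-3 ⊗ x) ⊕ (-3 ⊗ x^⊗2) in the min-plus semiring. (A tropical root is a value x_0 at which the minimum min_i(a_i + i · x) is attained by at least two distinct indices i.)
Roots: {0, 1}

Each tropical root is a break point of the lower envelope of the lines y = a_i + i · x (there are 3 lines, with slopes 0, 1, ..., 2). Only the lines that attain the minimum somewhere contribute to roots; other lines are dominated. Here the surviving (envelope) indices are i = 2, i = 1, i = 0.
Intersections between consecutive envelope lines give the roots: for adjacent envelope indices i < j the intersection is x = (a_i − a_j) / (j − i). Reading off the sorted break points: {0, 1}.
Verification: at each break x_0, at least two indices attain the minimum of min_i(a_i + i · x_0).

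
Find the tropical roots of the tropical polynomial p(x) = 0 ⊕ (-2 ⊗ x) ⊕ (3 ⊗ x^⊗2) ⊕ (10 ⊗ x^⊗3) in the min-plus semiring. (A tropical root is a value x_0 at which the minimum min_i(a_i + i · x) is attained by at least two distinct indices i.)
Roots: {-7, -5, 2}

Each tropical root is a break point of the lower envelope of the lines y = a_i + i · x (there are 4 lines, with slopes 0, 1, ..., 3). Only the lines that attain the minimum somewhere contribute to roots; other lines are dominated. Here the surviving (envelope) indices are i = 3, i = 2, i = 1, i = 0.
Intersections between consecutive envelope lines give the roots: for adjacent envelope indices i < j the intersection is x = (a_i − a_j) / (j − i). Reading off the sorted break points: {-7, -5, 2}.
Verification: at each break x_0, at least two indices attain the minimum of min_i(a_i + i · x_0).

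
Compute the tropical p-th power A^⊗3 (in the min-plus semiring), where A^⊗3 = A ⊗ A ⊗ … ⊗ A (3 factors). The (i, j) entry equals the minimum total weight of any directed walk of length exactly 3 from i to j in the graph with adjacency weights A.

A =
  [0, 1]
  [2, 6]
A^⊗3 =
  [0, 1]
  [2, 3]

Each entry (A^⊗3)_ij equals the minimum over all length-3 walks i = v_0 → v_1 → … → v_3 = j of Σ_t A[v_t][v_{t+1}]. For example, for (i, j) = (0, 1) we minimise over 4 possible intermediate vertex sequences; the minimum is 1, attained along the walk 0 → 0 → 0 → 1.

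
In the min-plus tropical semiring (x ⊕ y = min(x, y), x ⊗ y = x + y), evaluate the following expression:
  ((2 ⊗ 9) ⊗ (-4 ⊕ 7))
((2 ⊗ 9) ⊗ (-4 ⊕ 7)) = 7

Expand innermost to outermost. Recall ⊕ takes the minimum of its arguments and ⊗ takes their sum. Working out the expression ((2 ⊗ 9) ⊗ (-4 ⊕ 7)) gives 7.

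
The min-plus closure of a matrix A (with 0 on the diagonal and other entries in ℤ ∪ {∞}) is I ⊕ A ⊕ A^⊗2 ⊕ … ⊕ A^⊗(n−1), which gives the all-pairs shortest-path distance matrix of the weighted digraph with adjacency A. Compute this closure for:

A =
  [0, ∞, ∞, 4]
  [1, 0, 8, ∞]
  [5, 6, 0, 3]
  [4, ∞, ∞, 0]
Closure =
  [0, ∞, ∞, 4]
  [1, 0, 8, 5]
  [5, 6, 0, 3]
  [4, ∞, ∞, 0]

This is the Floyd-Warshall all-pairs shortest-path computation. For each intermediate vertex k = 0, 1, …, 3, update dist[i][j] ← min(dist[i][j], dist[i][k] + dist[k][j]). The final matrix gives, for each (i, j), the minimum total weight of any directed path from i to j (possibly empty when i = j).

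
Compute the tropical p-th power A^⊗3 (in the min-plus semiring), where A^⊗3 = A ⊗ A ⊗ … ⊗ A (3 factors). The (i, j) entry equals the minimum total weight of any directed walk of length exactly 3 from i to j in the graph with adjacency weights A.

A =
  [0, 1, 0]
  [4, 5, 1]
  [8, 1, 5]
A^⊗3 =
  [0, 1, 0]
  [4, 5, 3]
  [5, 3, 5]

Each entry (A^⊗3)_ij equals the minimum over all length-3 walks i = v_0 → v_1 → … → v_3 = j of Σ_t A[v_t][v_{t+1}]. For example, for (i, j) = (0, 2) we minimise over 9 possible intermediate vertex sequences; the minimum is 0, attained along the walk 0 → 0 → 0 → 2.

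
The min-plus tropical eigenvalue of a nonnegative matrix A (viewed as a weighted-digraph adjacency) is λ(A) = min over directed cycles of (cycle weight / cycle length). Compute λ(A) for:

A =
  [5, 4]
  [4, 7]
λ(A) = 4

Enumerate directed cycles and compute their means (weight / length). Sample:
  cycle 0 → 0: weight = 5, length = 1, mean = 5/1 ≈ 5.000
  cycle 1 → 1: weight = 7, length = 1, mean = 7/1 ≈ 7.000
  cycle 0 → 1 → 0: weight = 8, length = 2, mean = 8/2 ≈ 4.000
  cycle 1 → 0 → 1: weight = 8, length = 2, mean = 8/2 ≈ 4.000
Minimum mean = 4.000, attained e.g. along the cycle 0 → 1 → 0 with weight 8 and length 2. So λ(A) = 8/2 = 4.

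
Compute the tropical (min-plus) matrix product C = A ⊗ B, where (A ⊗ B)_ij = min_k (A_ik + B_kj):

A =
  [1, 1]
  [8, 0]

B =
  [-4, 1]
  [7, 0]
A ⊗ B =
  [-3, 1]
  [4, 0]

Apply the min-plus product entry-by-entry:
  C[0][0] = min over k of (A[0][0] + B[0][0] = 1 + -4 = -3, A[0][1] + B[1][0] = 1 + 7 = 8) = -3 (attained at k = 0)
  C[0][1] = min over k of (A[0][0] + B[0][1] = 1 + 1 = 2, A[0][1] + B[1][1] = 1 + 0 = 1) = 1 (attained at k = 1)
  C[1][0] = min over k of (A[1][0] + B[0][0] = 8 + -4 = 4, A[1][1] + B[1][0] = 0 + 7 = 7) = 4 (attained at k = 0)
  C[1][1] = min over k of (A[1][0] + B[0][1] = 8 + 1 = 9, A[1][1] + B[1][1] = 0 + 0 = 0) = 0 (attained at k = 1)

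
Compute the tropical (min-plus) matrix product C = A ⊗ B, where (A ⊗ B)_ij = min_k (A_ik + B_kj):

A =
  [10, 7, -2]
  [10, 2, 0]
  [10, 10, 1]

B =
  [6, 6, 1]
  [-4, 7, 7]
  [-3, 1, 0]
A ⊗ B =
  [-5, -1, -2]
  [-3, 1, 0]
  [-2, 2, 1]

Apply the min-plus product entry-by-entry:
  C[0][0] = min over k of (A[0][0] + B[0][0] = 10 + 6 = 16, A[0][1] + B[1][0] = 7 + -4 = 3, A[0][2] + B[2][0] = -2 + -3 = -5) = -5 (attained at k = 2)
  C[0][1] = min over k of (A[0][0] + B[0][1] = 10 + 6 = 16, A[0][1] + B[1][1] = 7 + 7 = 14, A[0][2] + B[2][1] = -2 + 1 = -1) = -1 (attained at k = 2)
  C[0][2] = min over k of (A[0][0] + B[0][2] = 10 + 1 = 11, A[0][1] + B[1][2] = 7 + 7 = 14, A[0][2] + B[2][2] = -2 + 0 = -2) = -2 (attained at k = 2)
  C[1][0] = min over k of (A[1][0] + B[0][0] = 10 + 6 = 16, A[1][1] + B[1][0] = 2 + -4 = -2, A[1][2] + B[2][0] = 0 + -3 = -3) = -3 (attained at k = 2)
  C[1][1] = min over k of (A[1][0] + B[0][1] = 10 + 6 = 16, A[1][1] + B[1][1] = 2 + 7 = 9, A[1][2] + B[2][1] = 0 + 1 = 1) = 1 (attained at k = 2)
  C[1][2] = min over k of (A[1][0] + B[0][2] = 10 + 1 = 11, A[1][1] + B[1][2] = 2 + 7 = 9, A[1][2] + B[2][2] = 0 + 0 = 0) = 0 (attained at k = 2)
  C[2][0] = min over k of (A[2][0] + B[0][0] = 10 + 6 = 16, A[2][1] + B[1][0] = 10 + -4 = 6, A[2][2] + B[2][0] = 1 + -3 = -2) = -2 (attained at k = 2)
  C[2][1] = min over k of (A[2][0] + B[0][1] = 10 + 6 = 16, A[2][1] + B[1][1] = 10 + 7 = 17, A[2][2] + B[2][1] = 1 + 1 = 2) = 2 (attained at k = 2)
  C[2][2] = min over k of (A[2][0] + B[0][2] = 10 + 1 = 11, A[2][1] + B[1][2] = 10 + 7 = 17, A[2][2] + B[2][2] = 1 + 0 = 1) = 1 (attained at k = 2)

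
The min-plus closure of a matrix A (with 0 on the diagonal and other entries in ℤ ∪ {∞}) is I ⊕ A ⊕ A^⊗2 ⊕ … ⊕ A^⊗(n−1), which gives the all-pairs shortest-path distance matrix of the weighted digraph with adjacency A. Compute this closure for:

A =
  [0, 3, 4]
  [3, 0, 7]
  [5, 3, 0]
Closure =
  [0, 3, 4]
  [3, 0, 7]
  [5, 3, 0]

This is the Floyd-Warshall all-pairs shortest-path computation. For each intermediate vertex k = 0, 1, …, 2, update dist[i][j] ← min(dist[i][j], dist[i][k] + dist[k][j]). The final matrix gives, for each (i, j), the minimum total weight of any directed path from i to j (possibly empty when i = j).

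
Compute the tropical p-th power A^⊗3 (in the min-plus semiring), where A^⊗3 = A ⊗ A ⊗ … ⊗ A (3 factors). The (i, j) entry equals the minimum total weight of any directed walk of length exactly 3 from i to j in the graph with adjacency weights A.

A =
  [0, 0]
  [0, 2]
A^⊗3 =
  [0, 0]
  [0, 0]

Each entry (A^⊗3)_ij equals the minimum over all length-3 walks i = v_0 → v_1 → … → v_3 = j of Σ_t A[v_t][v_{t+1}]. For example, for (i, j) = (0, 1) we minimise over 4 possible intermediate vertex sequences; the minimum is 0, attained along the walk 0 → 0 → 0 → 1.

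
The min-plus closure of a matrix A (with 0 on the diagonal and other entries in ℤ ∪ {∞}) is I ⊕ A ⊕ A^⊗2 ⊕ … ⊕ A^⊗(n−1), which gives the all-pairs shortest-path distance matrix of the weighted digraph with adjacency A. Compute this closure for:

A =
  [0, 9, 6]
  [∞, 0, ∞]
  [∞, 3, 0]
Closure =
  [0, 9, 6]
  [∞, 0, ∞]
  [∞, 3, 0]

This is the Floyd-Warshall all-pairs shortest-path computation. For each intermediate vertex k = 0, 1, …, 2, update dist[i][j] ← min(dist[i][j], dist[i][k] + dist[k][j]). The final matrix gives, for each (i, j), the minimum total weight of any directed path from i to j (possibly empty when i = j).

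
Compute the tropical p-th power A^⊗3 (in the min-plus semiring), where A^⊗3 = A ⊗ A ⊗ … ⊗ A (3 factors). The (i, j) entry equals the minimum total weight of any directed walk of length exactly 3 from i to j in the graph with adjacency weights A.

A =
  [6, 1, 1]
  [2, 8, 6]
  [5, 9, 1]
A^⊗3 =
  [7, 4, 3]
  [5, 9, 4]
  [7, 7, 3]

Each entry (A^⊗3)_ij equals the minimum over all length-3 walks i = v_0 → v_1 → … → v_3 = j of Σ_t A[v_t][v_{t+1}]. For example, for (i, j) = (0, 2) we minimise over 9 possible intermediate vertex sequences; the minimum is 3, attained along the walk 0 → 2 → 2 → 2.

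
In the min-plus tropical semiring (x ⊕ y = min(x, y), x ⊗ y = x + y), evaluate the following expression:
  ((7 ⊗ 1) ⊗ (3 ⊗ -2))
((7 ⊗ 1) ⊗ (3 ⊗ -2)) = 9

Expand innermost to outermost. Recall ⊕ takes the minimum of its arguments and ⊗ takes their sum. Working out the expression ((7 ⊗ 1) ⊗ (3 ⊗ -2)) gives 9.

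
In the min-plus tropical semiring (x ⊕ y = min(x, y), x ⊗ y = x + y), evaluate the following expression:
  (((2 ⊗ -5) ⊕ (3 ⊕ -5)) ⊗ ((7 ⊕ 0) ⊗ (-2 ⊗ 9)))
(((2 ⊗ -5) ⊕ (3 ⊕ -5)) ⊗ ((7 ⊕ 0) ⊗ (-2 ⊗ 9))) = 2

Expand innermost to outermost. Recall ⊕ takes the minimum of its arguments and ⊗ takes their sum. Working out the expression (((2 ⊗ -5) ⊕ (3 ⊕ -5)) ⊗ ((7 ⊕ 0) ⊗ (-2 ⊗ 9))) gives 2.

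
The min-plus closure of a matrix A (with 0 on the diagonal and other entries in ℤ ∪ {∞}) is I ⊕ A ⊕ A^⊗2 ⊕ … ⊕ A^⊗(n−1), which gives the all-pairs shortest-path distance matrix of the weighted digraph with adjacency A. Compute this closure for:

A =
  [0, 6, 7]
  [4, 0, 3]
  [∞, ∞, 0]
Closure =
  [0, 6, 7]
  [4, 0, 3]
  [∞, ∞, 0]

This is the Floyd-Warshall all-pairs shortest-path computation. For each intermediate vertex k = 0, 1, …, 2, update dist[i][j] ← min(dist[i][j], dist[i][k] + dist[k][j]). The final matrix gives, for each (i, j), the minimum total weight of any directed path from i to j (possibly empty when i = j).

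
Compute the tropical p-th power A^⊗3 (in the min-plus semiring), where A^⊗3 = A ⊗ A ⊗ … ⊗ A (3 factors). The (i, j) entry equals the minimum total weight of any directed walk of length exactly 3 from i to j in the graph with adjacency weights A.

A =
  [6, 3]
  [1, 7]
A^⊗3 =
  [10, 7]
  [5, 10]

Each entry (A^⊗3)_ij equals the minimum over all length-3 walks i = v_0 → v_1 → … → v_3 = j of Σ_t A[v_t][v_{t+1}]. For example, for (i, j) = (0, 1) we minimise over 4 possible intermediate vertex sequences; the minimum is 7, attained along the walk 0 → 1 → 0 → 1.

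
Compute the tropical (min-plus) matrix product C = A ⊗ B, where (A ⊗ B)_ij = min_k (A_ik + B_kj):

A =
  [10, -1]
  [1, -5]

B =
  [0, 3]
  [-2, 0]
A ⊗ B =
  [-3, -1]
  [-7, -5]

Apply the min-plus product entry-by-entry:
  C[0][0] = min over k of (A[0][0] + B[0][0] = 10 + 0 = 10, A[0][1] + B[1][0] = -1 + -2 = -3) = -3 (attained at k = 1)
  C[0][1] = min over k of (A[0][0] + B[0][1] = 10 + 3 = 13, A[0][1] + B[1][1] = -1 + 0 = -1) = -1 (attained at k = 1)
  C[1][0] = min over k of (A[1][0] + B[0][0] = 1 + 0 = 1, A[1][1] + B[1][0] = -5 + -2 = -7) = -7 (attained at k = 1)
  C[1][1] = min over k of (A[1][0] + B[0][1] = 1 + 3 = 4, A[1][1] + B[1][1] = -5 + 0 = -5) = -5 (attained at k = 1)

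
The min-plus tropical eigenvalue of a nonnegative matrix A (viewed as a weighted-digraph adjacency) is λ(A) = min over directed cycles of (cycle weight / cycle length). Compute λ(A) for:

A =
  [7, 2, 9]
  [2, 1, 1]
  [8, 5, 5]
λ(A) = 1

Enumerate directed cycles and compute their means (weight / length). Sample:
  cycle 0 → 0: weight = 7, length = 1, mean = 7/1 ≈ 7.000
  cycle 1 → 1: weight = 1, length = 1, mean = 1/1 ≈ 1.000
  cycle 2 → 2: weight = 5, length = 1, mean = 5/1 ≈ 5.000
  cycle 0 → 1 → 0: weight = 4, length = 2, mean = 4/2 ≈ 2.000
  cycle 0 → 2 → 0: weight = 17, length = 2, mean = 17/2 ≈ 8.500
  cycle 1 → 0 → 1: weight = 4, length = 2, mean = 4/2 ≈ 2.000
Minimum mean = 1.000, attained e.g. along the cycle 1 → 1 with weight 1 and length 1. So λ(A) = 1/1 = 1.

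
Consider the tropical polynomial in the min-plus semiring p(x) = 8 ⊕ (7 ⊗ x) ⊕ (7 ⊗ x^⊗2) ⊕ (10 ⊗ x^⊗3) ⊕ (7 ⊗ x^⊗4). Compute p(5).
p(5) = 8

A tropical monomial a ⊗ x^⊗i evaluates to a + i · x. Evaluating each term at x = 5:
  Term 0 contributes 8 + 0 · 5 = 8
  Term 1 contributes 7 + 1 · 5 = 12
  Term 2 contributes 7 + 2 · 5 = 17
  Term 3 contributes 10 + 3 · 5 = 25
  Term 4 contributes 7 + 4 · 5 = 27
p(5) = ⊕ of these = min[8, 12, 17, 25, 27] = 8.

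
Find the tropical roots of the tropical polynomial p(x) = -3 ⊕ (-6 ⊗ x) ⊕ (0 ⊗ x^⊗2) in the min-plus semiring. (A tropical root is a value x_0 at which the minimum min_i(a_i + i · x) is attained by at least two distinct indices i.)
Roots: {-6, 3}

Each tropical root is a break point of the lower envelope of the lines y = a_i + i · x (there are 3 lines, with slopes 0, 1, ..., 2). Only the lines that attain the minimum somewhere contribute to roots; other lines are dominated. Here the surviving (envelope) indices are i = 2, i = 1, i = 0.
Intersections between consecutive envelope lines give the roots: for adjacent envelope indices i < j the intersection is x = (a_i − a_j) / (j − i). Reading off the sorted break points: {-6, 3}.
Verification: at each break x_0, at least two indices attain the minimum of min_i(a_i + i · x_0).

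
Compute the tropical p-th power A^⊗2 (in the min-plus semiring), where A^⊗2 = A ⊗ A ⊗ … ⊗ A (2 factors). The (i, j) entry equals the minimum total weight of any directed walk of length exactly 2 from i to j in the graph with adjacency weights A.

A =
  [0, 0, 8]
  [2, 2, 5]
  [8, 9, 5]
A^⊗2 =
  [0, 0, 5]
  [2, 2, 7]
  [8, 8, 10]

Each entry (A^⊗2)_ij equals the minimum over all length-2 walks i = v_0 → v_1 → … → v_2 = j of Σ_t A[v_t][v_{t+1}]. For example, for (i, j) = (0, 2) we minimise over 3 possible intermediate vertex sequences; the minimum is 5, attained along the walk 0 → 1 → 2.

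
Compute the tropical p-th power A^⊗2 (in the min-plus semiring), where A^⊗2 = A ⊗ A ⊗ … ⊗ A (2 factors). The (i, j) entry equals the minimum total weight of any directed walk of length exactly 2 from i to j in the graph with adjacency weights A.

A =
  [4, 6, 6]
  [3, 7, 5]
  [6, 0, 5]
A^⊗2 =
  [8, 6, 10]
  [7, 5, 9]
  [3, 5, 5]

Each entry (A^⊗2)_ij equals the minimum over all length-2 walks i = v_0 → v_1 → … → v_2 = j of Σ_t A[v_t][v_{t+1}]. For example, for (i, j) = (0, 2) we minimise over 3 possible intermediate vertex sequences; the minimum is 10, attained along the walk 0 → 0 → 2.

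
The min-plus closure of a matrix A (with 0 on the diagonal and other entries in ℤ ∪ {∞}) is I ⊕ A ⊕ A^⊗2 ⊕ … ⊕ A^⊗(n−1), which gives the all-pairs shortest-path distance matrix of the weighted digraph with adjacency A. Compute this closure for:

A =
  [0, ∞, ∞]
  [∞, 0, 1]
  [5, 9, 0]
Closure =
  [0, ∞, ∞]
  [6, 0, 1]
  [5, 9, 0]

This is the Floyd-Warshall all-pairs shortest-path computation. For each intermediate vertex k = 0, 1, …, 2, update dist[i][j] ← min(dist[i][j], dist[i][k] + dist[k][j]). The final matrix gives, for each (i, j), the minimum total weight of any directed path from i to j (possibly empty when i = j).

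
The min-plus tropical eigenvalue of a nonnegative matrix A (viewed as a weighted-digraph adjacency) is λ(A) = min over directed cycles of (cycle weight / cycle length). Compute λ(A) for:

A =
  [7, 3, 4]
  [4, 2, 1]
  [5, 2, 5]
λ(A) = 3/2

Enumerate directed cycles and compute their means (weight / length). Sample:
  cycle 0 → 0: weight = 7, length = 1, mean = 7/1 ≈ 7.000
  cycle 1 → 1: weight = 2, length = 1, mean = 2/1 ≈ 2.000
  cycle 2 → 2: weight = 5, length = 1, mean = 5/1 ≈ 5.000
  cycle 0 → 1 → 0: weight = 7, length = 2, mean = 7/2 ≈ 3.500
  cycle 0 → 2 → 0: weight = 9, length = 2, mean = 9/2 ≈ 4.500
  cycle 1 → 0 → 1: weight = 7, length = 2, mean = 7/2 ≈ 3.500
Minimum mean = 1.500, attained e.g. along the cycle 1 → 2 → 1 with weight 3 and length 2. So λ(A) = 3/2 = 3/2.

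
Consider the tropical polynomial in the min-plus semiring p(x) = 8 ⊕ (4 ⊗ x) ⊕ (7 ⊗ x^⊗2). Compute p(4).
p(4) = 8

A tropical monomial a ⊗ x^⊗i evaluates to a + i · x. Evaluating each term at x = 4:
  Term 0 contributes 8 + 0 · 4 = 8
  Term 1 contributes 4 + 1 · 4 = 8
  Term 2 contributes 7 + 2 · 4 = 15
p(4) = ⊕ of these = min[8, 8, 15] = 8.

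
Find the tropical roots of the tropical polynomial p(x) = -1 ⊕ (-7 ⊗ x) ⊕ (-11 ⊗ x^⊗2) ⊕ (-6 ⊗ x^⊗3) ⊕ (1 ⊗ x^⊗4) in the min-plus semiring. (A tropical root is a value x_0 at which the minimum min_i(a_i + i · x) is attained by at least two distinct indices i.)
Roots: {-7, -5, 4, 6}

Each tropical root is a break point of the lower envelope of the lines y = a_i + i · x (there are 5 lines, with slopes 0, 1, ..., 4). Only the lines that attain the minimum somewhere contribute to roots; other lines are dominated. Here the surviving (envelope) indices are i = 4, i = 3, i = 2, i = 1, i = 0.
Intersections between consecutive envelope lines give the roots: for adjacent envelope indices i < j the intersection is x = (a_i − a_j) / (j − i). Reading off the sorted break points: {-7, -5, 4, 6}.
Verification: at each break x_0, at least two indices attain the minimum of min_i(a_i + i · x_0).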